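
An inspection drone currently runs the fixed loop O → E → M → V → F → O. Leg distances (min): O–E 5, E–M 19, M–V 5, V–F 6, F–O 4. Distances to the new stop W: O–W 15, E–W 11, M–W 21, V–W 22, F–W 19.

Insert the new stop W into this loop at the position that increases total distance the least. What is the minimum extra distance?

Minimum extra distance: 13 min, inserting W between E and M.

Insertion cost between consecutive stops i–j is d(i,W) + d(W,j) − d(i,j):
  between O and E: 15 + 11 − 5 = 21
  between E and M: 11 + 21 − 19 = 13
  between M and V: 21 + 22 − 5 = 38
  between V and F: 22 + 19 − 6 = 35
  between F and O: 19 + 15 − 4 = 30
Cheapest insertion is between E and M, adding 13.
New total = 39 + 13 = 52.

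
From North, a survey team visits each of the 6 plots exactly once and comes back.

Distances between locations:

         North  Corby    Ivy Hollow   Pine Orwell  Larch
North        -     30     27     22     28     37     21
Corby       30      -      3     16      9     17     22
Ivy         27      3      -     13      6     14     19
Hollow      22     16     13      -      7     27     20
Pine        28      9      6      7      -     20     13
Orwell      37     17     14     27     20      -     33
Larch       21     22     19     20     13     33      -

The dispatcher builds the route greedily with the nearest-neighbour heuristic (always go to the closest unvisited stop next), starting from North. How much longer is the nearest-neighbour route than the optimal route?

North: Larch=21, Hollow=22, Ivy=27, Pine=28, Corby=30, Orwell=37 ⇒ Larch
Larch: Pine=13, Ivy=19, Hollow=20, Corby=22, Orwell=33 ⇒ Pine
Pine: Ivy=6, Hollow=7, Corby=9, Orwell=20 ⇒ Ivy
Ivy: Corby=3, Hollow=13, Orwell=14 ⇒ Corby
Corby: Hollow=16, Orwell=17 ⇒ Hollow
Hollow: Orwell=27 ⇒ Orwell
NN route North → Larch → Pine → Ivy → Corby → Hollow → Orwell → North costs 123.
Optimal: North → Hollow → Corby → Ivy → Orwell → Pine → Larch → North costs 109 (by enumerating all 360 distinct tours).
Excess = 123 − 109 = 14.

14 longer than the optimal tour.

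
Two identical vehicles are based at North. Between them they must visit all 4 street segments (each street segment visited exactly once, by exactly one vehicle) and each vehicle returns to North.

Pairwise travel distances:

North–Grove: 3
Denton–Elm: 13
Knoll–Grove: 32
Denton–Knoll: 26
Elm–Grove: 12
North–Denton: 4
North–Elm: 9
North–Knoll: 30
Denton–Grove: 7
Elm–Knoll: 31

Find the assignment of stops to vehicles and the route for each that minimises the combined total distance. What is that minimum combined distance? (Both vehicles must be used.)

76 — the smallest possible combined total.

Check every non-empty split of the stops between the two vehicles; for each half take its own optimal tour:
  {Denton} + {Elm, Knoll, Grove}: 8 + 75 = 83
  {Elm} + {Denton, Knoll, Grove}: 18 + 65 = 83
  {Denton, Elm} + {Knoll, Grove}: 26 + 65 = 91
  {Knoll} + {Denton, Elm, Grove}: 60 + 32 = 92
  {Denton, Knoll} + {Elm, Grove}: 60 + 24 = 84
  {Elm, Knoll} + {Denton, Grove}: 70 + 14 = 84
  … (7 splits in total)
  {Denton, Elm, Knoll} + {Grove}: 70 + 6 = 76  ← best
Best: vehicle 1 North → Denton → Knoll → Elm → North = 70; vehicle 2 North → Grove → North = 6; combined 76.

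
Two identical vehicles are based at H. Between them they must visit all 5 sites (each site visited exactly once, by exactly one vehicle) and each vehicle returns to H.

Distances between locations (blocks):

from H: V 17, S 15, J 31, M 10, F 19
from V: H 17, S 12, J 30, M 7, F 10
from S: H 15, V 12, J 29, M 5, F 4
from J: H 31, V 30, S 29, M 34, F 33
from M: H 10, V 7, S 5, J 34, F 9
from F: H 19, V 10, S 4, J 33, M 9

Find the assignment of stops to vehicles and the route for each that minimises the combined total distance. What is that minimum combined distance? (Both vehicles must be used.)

108 blocks — the smallest possible combined total.

There are 2^4 − 1 = 15 ways to divide the 5 stops into two non-empty groups. For each, the best each vehicle can do is its own shortest tour through its group:
  {V} + {S, J, M, F}: 34 + 83 = 117
  {S} + {V, J, M, F}: 30 + 90 = 120
  {V, S} + {J, M, F}: 44 + 83 = 127
  {J} + {V, S, M, F}: 62 + 46 = 108
  {V, J} + {S, M, F}: 78 + 38 = 116
  {S, J} + {V, M, F}: 75 + 46 = 121
  … (15 splits in total)
Best: vehicle 1 H → J → H = 62; vehicle 2 H → V → F → S → M → H = 46; combined 108.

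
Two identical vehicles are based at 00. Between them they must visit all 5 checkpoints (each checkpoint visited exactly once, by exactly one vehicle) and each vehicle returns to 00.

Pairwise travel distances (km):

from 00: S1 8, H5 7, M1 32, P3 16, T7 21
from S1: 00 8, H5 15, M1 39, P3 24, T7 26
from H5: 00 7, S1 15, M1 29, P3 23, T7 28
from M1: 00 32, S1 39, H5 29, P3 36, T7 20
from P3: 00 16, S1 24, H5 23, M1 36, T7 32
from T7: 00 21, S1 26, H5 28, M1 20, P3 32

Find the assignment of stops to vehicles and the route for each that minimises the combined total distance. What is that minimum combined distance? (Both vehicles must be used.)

Minimum combined distance: 120 km.

Try each way of splitting the stops between the two vehicles (each non-empty) and, for each split, find the best tour for each vehicle:
  {S1} + {H5, M1, P3, T7}: 16 + 104 = 120
  {H5} + {S1, M1, P3, T7}: 14 + 106 = 120
  {S1, H5} + {M1, P3, T7}: 30 + 93 = 123
  {M1} + {S1, H5, P3, T7}: 64 + 96 = 160
  {S1, M1} + {H5, P3, T7}: 79 + 83 = 162
  {H5, M1} + {S1, P3, T7}: 68 + 82 = 150
  … (15 splits in total)
Best: vehicle 1 00 → S1 → 00 = 16; vehicle 2 00 → H5 → M1 → T7 → P3 → 00 = 104; combined 120.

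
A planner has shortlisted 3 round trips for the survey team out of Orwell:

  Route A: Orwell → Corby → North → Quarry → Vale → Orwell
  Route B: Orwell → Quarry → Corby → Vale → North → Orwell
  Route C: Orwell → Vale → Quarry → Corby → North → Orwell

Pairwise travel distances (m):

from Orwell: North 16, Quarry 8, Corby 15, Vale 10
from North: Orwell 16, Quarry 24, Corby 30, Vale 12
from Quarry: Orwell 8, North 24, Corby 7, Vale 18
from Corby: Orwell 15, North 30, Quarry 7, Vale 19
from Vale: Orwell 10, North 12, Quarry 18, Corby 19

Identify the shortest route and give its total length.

Route A: 15 + 30 + 24 + 18 + 10 = 97
Route B: 8 + 7 + 19 + 12 + 16 = 62
Route C: 10 + 18 + 7 + 30 + 16 = 81

Shortest is Route B, total 62 m.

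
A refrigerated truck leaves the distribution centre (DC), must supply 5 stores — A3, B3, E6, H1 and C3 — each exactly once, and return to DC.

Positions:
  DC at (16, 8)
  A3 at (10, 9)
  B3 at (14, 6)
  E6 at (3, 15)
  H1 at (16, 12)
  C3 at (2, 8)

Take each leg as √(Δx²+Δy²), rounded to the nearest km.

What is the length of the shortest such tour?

With 5 stops there are 5!/2 = 60 distinct round trips (a route and its reverse cost the same).
DC→A3→B3→E6→H1→C3→DC: 6+5+14+13+15+14 = 67
DC→A3→B3→E6→C3→H1→DC: 6+5+14+7+15+4 = 51
DC→A3→B3→H1→E6→C3→DC: 6+5+6+13+7+14 = 51
DC→A3→B3→H1→C3→E6→DC: 6+5+6+15+7+15 = 54
DC→A3→B3→C3→E6→H1→DC: 6+5+12+7+13+4 = 47
DC→A3→B3→C3→H1→E6→DC: 6+5+12+15+13+15 = 66
DC→A3→E6→B3→H1→C3→DC: 6+9+14+6+15+14 = 64
DC→A3→E6→B3→C3→H1→DC: 6+9+14+12+15+4 = 60
DC→A3→E6→H1→B3→C3→DC: 6+9+13+6+12+14 = 60
DC→A3→E6→H1→C3→B3→DC: 6+9+13+15+12+3 = 58
DC→A3→E6→C3→B3→H1→DC: 6+9+7+12+6+4 = 44
DC→A3→E6→C3→H1→B3→DC: 6+9+7+15+6+3 = 46
DC→A3→H1→B3→E6→C3→DC: 6+7+6+14+7+14 = 54
DC→A3→H1→B3→C3→E6→DC: 6+7+6+12+7+15 = 53
… (46 more)
DC→B3→A3→C3→E6→H1→DC: 3+5+8+7+13+4 = 40  ← best
The minimum is 40.
One optimal route: DC → B3 → A3 → C3 → E6 → H1 → DC (or its reverse).

Minimum total distance: 40 km.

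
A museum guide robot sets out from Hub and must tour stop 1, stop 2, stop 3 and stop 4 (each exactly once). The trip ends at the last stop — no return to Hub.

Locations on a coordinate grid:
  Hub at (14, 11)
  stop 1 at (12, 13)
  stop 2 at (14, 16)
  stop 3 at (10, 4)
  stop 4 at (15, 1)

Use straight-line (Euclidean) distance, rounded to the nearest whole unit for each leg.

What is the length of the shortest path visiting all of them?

There are 4! = 24 possible orderings.
Hub → stop 1 → stop 2 → stop 3 → stop 4: 3+4+13+6 = 26
Hub → stop 1 → stop 2 → stop 4 → stop 3: 3+4+15+6 = 28
Hub → stop 1 → stop 3 → stop 2 → stop 4: 3+9+13+15 = 40
Hub → stop 1 → stop 3 → stop 4 → stop 2: 3+9+6+15 = 33
Hub → stop 1 → stop 4 → stop 2 → stop 3: 3+12+15+13 = 43
Hub → stop 1 → stop 4 → stop 3 → stop 2: 3+12+6+13 = 34
Hub → stop 2 → stop 1 → stop 3 → stop 4: 5+4+9+6 = 24
Hub → stop 2 → stop 1 → stop 4 → stop 3: 5+4+12+6 = 27
Hub → stop 2 → stop 3 → stop 1 → stop 4: 5+13+9+12 = 39
Hub → stop 2 → stop 3 → stop 4 → stop 1: 5+13+6+12 = 36
Hub → stop 2 → stop 4 → stop 1 → stop 3: 5+15+12+9 = 41
Hub → stop 2 → stop 4 → stop 3 → stop 1: 5+15+6+9 = 35
Hub → stop 3 → stop 1 → stop 2 → stop 4: 8+9+4+15 = 36
Hub → stop 3 → stop 1 → stop 4 → stop 2: 8+9+12+15 = 44
… (10 more)
The minimum is 24.
One shortest path: Hub → stop 2 → stop 1 → stop 3 → stop 4.

Shortest open route: 24.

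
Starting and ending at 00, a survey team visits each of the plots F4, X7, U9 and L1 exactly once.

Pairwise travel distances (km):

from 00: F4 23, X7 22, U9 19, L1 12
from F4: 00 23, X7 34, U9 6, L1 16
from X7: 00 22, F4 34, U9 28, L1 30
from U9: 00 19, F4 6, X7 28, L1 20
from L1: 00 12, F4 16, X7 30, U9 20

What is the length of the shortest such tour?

84 km — the shortest possible round trip.

00 - F4 - X7 - U9 - L1 - 00: 23+34+28+20+12 = 117
00 - F4 - X7 - L1 - U9 - 00: 23+34+30+20+19 = 126
00 - F4 - U9 - X7 - L1 - 00: 23+6+28+30+12 = 99
00 - F4 - U9 - L1 - X7 - 00: 23+6+20+30+22 = 101
00 - F4 - L1 - X7 - U9 - 00: 23+16+30+28+19 = 116
00 - F4 - L1 - U9 - X7 - 00: 23+16+20+28+22 = 109
00 - X7 - F4 - U9 - L1 - 00: 22+34+6+20+12 = 94
00 - X7 - F4 - L1 - U9 - 00: 22+34+16+20+19 = 111
00 - X7 - U9 - F4 - L1 - 00: 22+28+6+16+12 = 84
00 - X7 - L1 - F4 - U9 - 00: 22+30+16+6+19 = 93
00 - U9 - F4 - X7 - L1 - 00: 19+6+34+30+12 = 101
00 - U9 - X7 - F4 - L1 - 00: 19+28+34+16+12 = 109
The minimum is 84.
One optimal route: 00 → X7 → U9 → F4 → L1 → 00 (or its reverse).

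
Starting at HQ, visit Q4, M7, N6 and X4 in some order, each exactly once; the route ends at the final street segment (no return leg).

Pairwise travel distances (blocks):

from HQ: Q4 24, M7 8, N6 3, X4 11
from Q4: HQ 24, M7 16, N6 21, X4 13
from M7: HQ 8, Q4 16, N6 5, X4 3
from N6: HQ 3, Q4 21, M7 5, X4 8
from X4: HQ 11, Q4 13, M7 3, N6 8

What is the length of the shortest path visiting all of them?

There are 4! = 24 possible orderings.
HQ→Q4→M7→N6→X4: 24+16+5+8 = 53
HQ→Q4→M7→X4→N6: 24+16+3+8 = 51
HQ→Q4→N6→M7→X4: 24+21+5+3 = 53
HQ→Q4→N6→X4→M7: 24+21+8+3 = 56
HQ→Q4→X4→M7→N6: 24+13+3+5 = 45
HQ→Q4→X4→N6→M7: 24+13+8+5 = 50
HQ→M7→Q4→N6→X4: 8+16+21+8 = 53
HQ→M7→Q4→X4→N6: 8+16+13+8 = 45
HQ→M7→N6→Q4→X4: 8+5+21+13 = 47
HQ→M7→N6→X4→Q4: 8+5+8+13 = 34
HQ→M7→X4→Q4→N6: 8+3+13+21 = 45
HQ→M7→X4→N6→Q4: 8+3+8+21 = 40
HQ→N6→Q4→M7→X4: 3+21+16+3 = 43
HQ→N6→Q4→X4→M7: 3+21+13+3 = 40
… (10 more)
HQ→N6→M7→X4→Q4: 3+5+3+13 = 24  ← best
The minimum is 24.
One shortest path: HQ → N6 → M7 → X4 → Q4.

Shortest open route: 24 blocks.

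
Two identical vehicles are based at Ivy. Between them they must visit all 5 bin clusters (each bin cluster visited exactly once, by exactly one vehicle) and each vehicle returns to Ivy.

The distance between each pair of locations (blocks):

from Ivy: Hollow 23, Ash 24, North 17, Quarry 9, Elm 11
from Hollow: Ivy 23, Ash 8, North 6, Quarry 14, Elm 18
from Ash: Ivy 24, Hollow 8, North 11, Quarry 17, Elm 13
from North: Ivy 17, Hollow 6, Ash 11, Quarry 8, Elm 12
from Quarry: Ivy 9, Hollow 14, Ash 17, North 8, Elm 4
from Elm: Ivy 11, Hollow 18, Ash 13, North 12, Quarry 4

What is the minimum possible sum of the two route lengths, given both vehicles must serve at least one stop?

There are 2^4 − 1 = 15 ways to divide the 5 stops into two non-empty groups. For each, the best each vehicle can do is its own shortest tour through its group:
  {Hollow} + {Ash, North, Quarry, Elm}: 46 + 52 = 98
  {Ash} + {Hollow, North, Quarry, Elm}: 48 + 52 = 100
  {Hollow, Ash} + {North, Quarry, Elm}: 55 + 40 = 95
  {North} + {Hollow, Ash, Quarry, Elm}: 34 + 55 = 89
  {Hollow, North} + {Ash, Quarry, Elm}: 46 + 50 = 96
  {Ash, North} + {Hollow, Quarry, Elm}: 52 + 52 = 104
  … (15 splits in total)
  {Quarry} + {Hollow, Ash, North, Elm}: 18 + 55 = 73  ← best
Best: vehicle 1 Ivy → Quarry → Ivy = 18; vehicle 2 Ivy → North → Hollow → Ash → Elm → Ivy = 55; combined 73.

73 blocks — the smallest possible combined total.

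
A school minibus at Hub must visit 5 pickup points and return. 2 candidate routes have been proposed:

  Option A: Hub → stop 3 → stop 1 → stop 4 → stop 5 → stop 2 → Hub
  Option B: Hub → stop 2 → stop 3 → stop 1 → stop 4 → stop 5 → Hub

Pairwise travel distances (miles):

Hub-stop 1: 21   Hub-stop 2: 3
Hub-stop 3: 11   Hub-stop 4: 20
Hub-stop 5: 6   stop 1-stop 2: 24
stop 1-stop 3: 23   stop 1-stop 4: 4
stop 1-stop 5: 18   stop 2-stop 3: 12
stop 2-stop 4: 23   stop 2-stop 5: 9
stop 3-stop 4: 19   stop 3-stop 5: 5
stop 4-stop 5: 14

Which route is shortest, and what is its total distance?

Option A: 11 + 23 + 4 + 14 + 9 + 3 = 64
Option B: 3 + 12 + 23 + 4 + 14 + 6 = 62

Shortest is Option B, total 62 miles.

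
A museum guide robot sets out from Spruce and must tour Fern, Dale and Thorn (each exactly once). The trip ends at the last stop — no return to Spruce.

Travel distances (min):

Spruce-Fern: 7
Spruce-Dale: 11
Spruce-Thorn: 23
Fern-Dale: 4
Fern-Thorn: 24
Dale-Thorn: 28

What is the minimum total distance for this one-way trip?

39 min — the minimum one-way total.

There are 3! = 6 possible orderings.
Spruce - Fern - Dale - Thorn: 7+4+28 = 39
Spruce - Fern - Thorn - Dale: 7+24+28 = 59
Spruce - Dale - Fern - Thorn: 11+4+24 = 39
Spruce - Dale - Thorn - Fern: 11+28+24 = 63
Spruce - Thorn - Fern - Dale: 23+24+4 = 51
Spruce - Thorn - Dale - Fern: 23+28+4 = 55
The minimum is 39.
One shortest path: Spruce → Fern → Dale → Thorn.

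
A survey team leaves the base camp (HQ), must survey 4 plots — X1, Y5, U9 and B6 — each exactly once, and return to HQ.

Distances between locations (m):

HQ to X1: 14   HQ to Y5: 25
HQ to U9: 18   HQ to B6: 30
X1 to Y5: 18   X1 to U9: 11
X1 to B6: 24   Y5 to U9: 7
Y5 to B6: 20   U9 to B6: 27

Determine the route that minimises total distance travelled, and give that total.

Minimum total distance: 82 m.

With 4 stops there are 4!/2 = 12 distinct round trips (a route and its reverse cost the same).
HQ → X1 → Y5 → U9 → B6 → HQ: 14+18+7+27+30 = 96
HQ → X1 → Y5 → B6 → U9 → HQ: 14+18+20+27+18 = 97
HQ → X1 → U9 → Y5 → B6 → HQ: 14+11+7+20+30 = 82
HQ → X1 → U9 → B6 → Y5 → HQ: 14+11+27+20+25 = 97
HQ → X1 → B6 → Y5 → U9 → HQ: 14+24+20+7+18 = 83
HQ → X1 → B6 → U9 → Y5 → HQ: 14+24+27+7+25 = 97
HQ → Y5 → X1 → U9 → B6 → HQ: 25+18+11+27+30 = 111
HQ → Y5 → X1 → B6 → U9 → HQ: 25+18+24+27+18 = 112
HQ → Y5 → U9 → X1 → B6 → HQ: 25+7+11+24+30 = 97
HQ → Y5 → B6 → X1 → U9 → HQ: 25+20+24+11+18 = 98
HQ → U9 → X1 → Y5 → B6 → HQ: 18+11+18+20+30 = 97
HQ → U9 → Y5 → X1 → B6 → HQ: 18+7+18+24+30 = 97
The minimum is 82.
One optimal route: HQ → X1 → U9 → Y5 → B6 → HQ (or its reverse).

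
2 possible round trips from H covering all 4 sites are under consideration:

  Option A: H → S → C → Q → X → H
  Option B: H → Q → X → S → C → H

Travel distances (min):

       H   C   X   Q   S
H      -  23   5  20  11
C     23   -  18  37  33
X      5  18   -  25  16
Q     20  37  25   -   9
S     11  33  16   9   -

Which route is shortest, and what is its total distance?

Option A: 11 + 33 + 37 + 25 + 5 = 111
Option B: 20 + 25 + 16 + 33 + 23 = 117

Shortest is Option A, total 111 min.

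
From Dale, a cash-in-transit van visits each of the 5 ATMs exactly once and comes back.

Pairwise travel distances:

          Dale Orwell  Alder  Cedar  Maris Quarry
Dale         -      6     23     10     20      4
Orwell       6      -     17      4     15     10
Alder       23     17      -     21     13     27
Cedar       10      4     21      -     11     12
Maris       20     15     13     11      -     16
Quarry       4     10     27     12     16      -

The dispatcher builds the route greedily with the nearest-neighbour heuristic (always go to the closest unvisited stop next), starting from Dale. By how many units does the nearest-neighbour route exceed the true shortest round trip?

2 longer than the optimal tour.

From Dale: Quarry=4, Orwell=6, Cedar=10, Maris=20, Alder=23 → choose Quarry (4).
From Quarry: Orwell=10, Cedar=12, Maris=16, Alder=27 → choose Orwell (10).
From Orwell: Cedar=4, Maris=15, Alder=17 → choose Cedar (4).
From Cedar: Maris=11, Alder=21 → choose Maris (11).
From Maris: Alder=13 → choose Alder (13).
NN route Dale → Quarry → Orwell → Cedar → Maris → Alder → Dale costs 65.
Optimal: Dale → Orwell → Alder → Maris → Cedar → Quarry → Dale costs 63 (by enumerating all 60 distinct tours).
Excess = 65 − 63 = 2.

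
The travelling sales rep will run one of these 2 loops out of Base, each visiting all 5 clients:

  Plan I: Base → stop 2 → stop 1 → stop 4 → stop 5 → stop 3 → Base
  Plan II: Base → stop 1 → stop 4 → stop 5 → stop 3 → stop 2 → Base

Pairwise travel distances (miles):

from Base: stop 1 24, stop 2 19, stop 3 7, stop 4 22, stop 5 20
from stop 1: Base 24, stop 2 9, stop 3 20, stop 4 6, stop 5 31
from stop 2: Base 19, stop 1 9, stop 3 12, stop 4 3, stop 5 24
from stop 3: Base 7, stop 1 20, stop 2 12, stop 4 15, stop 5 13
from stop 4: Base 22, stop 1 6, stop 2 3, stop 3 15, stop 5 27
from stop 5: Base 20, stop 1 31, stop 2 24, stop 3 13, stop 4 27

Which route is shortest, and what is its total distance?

Plan I: 19 + 9 + 6 + 27 + 13 + 7 = 81
Plan II: 24 + 6 + 27 + 13 + 12 + 19 = 101

81 miles — Plan I is the shortest.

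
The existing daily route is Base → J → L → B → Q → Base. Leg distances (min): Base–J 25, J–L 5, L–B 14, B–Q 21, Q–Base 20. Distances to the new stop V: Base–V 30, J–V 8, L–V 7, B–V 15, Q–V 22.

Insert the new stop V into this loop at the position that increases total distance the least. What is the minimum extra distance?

Adding 8 min by placing V on the L–B leg.

Insertion cost between consecutive stops i–j is d(i,V) + d(V,j) − d(i,j):
  between Base and J: 30 + 8 − 25 = 13
  between J and L: 8 + 7 − 5 = 10
  between L and B: 7 + 15 − 14 = 8
  between B and Q: 15 + 22 − 21 = 16
  between Q and Base: 22 + 30 − 20 = 32
Cheapest insertion is between L and B, adding 8.
New total = 85 + 8 = 93.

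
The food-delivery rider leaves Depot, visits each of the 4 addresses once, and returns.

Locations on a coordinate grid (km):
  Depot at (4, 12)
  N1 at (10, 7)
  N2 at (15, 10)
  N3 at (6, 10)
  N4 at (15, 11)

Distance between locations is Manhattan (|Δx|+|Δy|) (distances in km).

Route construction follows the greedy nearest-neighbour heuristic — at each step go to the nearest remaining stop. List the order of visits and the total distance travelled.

From Depot: distances to unvisited — N3=4, N1=11, N4=12, N2=13. Nearest is N3 (4).
From N3: distances to unvisited — N1=7, N2=9, N4=10. Nearest is N1 (7).
From N1: distances to unvisited — N2=8, N4=9. Nearest is N2 (8).
From N2: distances to unvisited — N4=1. Nearest is N4 (1).
Return N4→Depot: 12.
Total = 4 + 7 + 8 + 1 + 12 = 32.

Total distance 32 km via the nearest-neighbour route Depot → N3 → N1 → N2 → N4 → Depot.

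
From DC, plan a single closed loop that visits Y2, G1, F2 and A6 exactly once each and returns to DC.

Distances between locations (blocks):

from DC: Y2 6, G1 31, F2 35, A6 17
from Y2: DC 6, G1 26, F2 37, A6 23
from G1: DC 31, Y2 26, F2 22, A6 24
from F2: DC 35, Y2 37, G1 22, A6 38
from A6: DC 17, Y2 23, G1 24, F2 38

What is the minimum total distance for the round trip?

With 4 stops there are 4!/2 = 12 distinct round trips (a route and its reverse cost the same).
DC→Y2→G1→F2→A6→DC: 6+26+22+38+17 = 109
DC→Y2→G1→A6→F2→DC: 6+26+24+38+35 = 129
DC→Y2→F2→G1→A6→DC: 6+37+22+24+17 = 106
DC→Y2→F2→A6→G1→DC: 6+37+38+24+31 = 136
DC→Y2→A6→G1→F2→DC: 6+23+24+22+35 = 110
DC→Y2→A6→F2→G1→DC: 6+23+38+22+31 = 120
DC→G1→Y2→F2→A6→DC: 31+26+37+38+17 = 149
DC→G1→Y2→A6→F2→DC: 31+26+23+38+35 = 153
DC→G1→F2→Y2→A6→DC: 31+22+37+23+17 = 130
DC→G1→A6→Y2→F2→DC: 31+24+23+37+35 = 150
DC→F2→Y2→G1→A6→DC: 35+37+26+24+17 = 139
DC→F2→G1→Y2→A6→DC: 35+22+26+23+17 = 123
The minimum is 106.
One optimal route: DC → Y2 → F2 → G1 → A6 → DC (or its reverse).

Shortest round trip = 106 blocks.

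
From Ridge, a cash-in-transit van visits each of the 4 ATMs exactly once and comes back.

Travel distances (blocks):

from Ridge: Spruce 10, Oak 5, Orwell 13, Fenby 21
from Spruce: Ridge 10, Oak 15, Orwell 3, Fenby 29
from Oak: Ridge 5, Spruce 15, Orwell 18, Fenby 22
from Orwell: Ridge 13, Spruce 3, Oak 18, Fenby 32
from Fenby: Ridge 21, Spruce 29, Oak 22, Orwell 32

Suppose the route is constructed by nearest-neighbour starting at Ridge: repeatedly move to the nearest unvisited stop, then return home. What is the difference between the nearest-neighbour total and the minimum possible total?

The nearest-neighbour route is 4 blocks longer than optimal.

Ridge: Oak=5, Spruce=10, Orwell=13, Fenby=21 ⇒ Oak
Oak: Spruce=15, Orwell=18, Fenby=22 ⇒ Spruce
Spruce: Orwell=3, Fenby=29 ⇒ Orwell
Orwell: Fenby=32 ⇒ Fenby
NN route Ridge → Oak → Spruce → Orwell → Fenby → Ridge costs 76.
Optimal: Ridge → Spruce → Orwell → Fenby → Oak → Ridge costs 72 (by enumerating all 12 distinct tours).
Excess = 76 − 72 = 4.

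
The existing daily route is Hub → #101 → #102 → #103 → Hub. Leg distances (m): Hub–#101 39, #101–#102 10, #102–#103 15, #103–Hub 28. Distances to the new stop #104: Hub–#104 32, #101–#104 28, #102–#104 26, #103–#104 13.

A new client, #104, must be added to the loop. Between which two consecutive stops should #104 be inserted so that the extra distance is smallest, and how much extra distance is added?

Adding 17 m by placing #104 on the #103–Hub leg.

Insertion cost between consecutive stops i–j is d(i,#104) + d(#104,j) − d(i,j):
  between Hub and #101: 32 + 28 − 39 = 21
  between #101 and #102: 28 + 26 − 10 = 44
  between #102 and #103: 26 + 13 − 15 = 24
  between #103 and Hub: 13 + 32 − 28 = 17
Cheapest insertion is between #103 and Hub, adding 17.
New total = 92 + 17 = 109.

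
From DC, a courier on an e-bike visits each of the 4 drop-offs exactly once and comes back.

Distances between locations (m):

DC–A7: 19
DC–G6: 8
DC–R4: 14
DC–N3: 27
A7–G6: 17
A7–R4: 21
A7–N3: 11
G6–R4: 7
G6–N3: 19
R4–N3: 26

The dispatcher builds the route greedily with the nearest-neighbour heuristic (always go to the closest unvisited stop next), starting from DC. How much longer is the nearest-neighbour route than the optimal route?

DC: G6=8, R4=14, A7=19, N3=27 ⇒ G6
G6: R4=7, A7=17, N3=19 ⇒ R4
R4: A7=21, N3=26 ⇒ A7
A7: N3=11 ⇒ N3
NN route DC → G6 → R4 → A7 → N3 → DC costs 74.
Optimal: DC → A7 → N3 → G6 → R4 → DC costs 70 (by enumerating all 12 distinct tours).
Excess = 74 − 70 = 4.

Excess over optimum: 4 m.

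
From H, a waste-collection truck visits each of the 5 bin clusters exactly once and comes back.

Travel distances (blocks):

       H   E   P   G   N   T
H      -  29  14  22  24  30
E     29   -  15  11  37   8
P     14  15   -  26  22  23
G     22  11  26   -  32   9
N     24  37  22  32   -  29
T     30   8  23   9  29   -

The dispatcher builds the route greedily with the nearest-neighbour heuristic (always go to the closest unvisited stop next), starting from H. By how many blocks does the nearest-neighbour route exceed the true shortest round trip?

H: P=14, G=22, N=24, E=29, T=30 ⇒ P
P: E=15, N=22, T=23, G=26 ⇒ E
E: T=8, G=11, N=37 ⇒ T
T: G=9, N=29 ⇒ G
G: N=32 ⇒ N
NN route H → P → E → T → G → N → H costs 102.
Optimal: H → G → T → E → P → N → H costs 100 (by enumerating all 60 distinct tours).
Excess = 102 − 100 = 2.

The nearest-neighbour route is 2 blocks longer than optimal.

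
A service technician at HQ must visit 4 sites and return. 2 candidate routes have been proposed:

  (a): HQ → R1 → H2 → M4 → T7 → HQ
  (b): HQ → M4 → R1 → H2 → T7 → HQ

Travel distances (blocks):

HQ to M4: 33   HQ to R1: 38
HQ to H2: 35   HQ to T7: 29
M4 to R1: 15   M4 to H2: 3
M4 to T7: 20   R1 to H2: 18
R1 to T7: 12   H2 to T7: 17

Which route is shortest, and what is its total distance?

(a): 38 + 18 + 3 + 20 + 29 = 108
(b): 33 + 15 + 18 + 17 + 29 = 112

Shortest is (a), total 108 blocks.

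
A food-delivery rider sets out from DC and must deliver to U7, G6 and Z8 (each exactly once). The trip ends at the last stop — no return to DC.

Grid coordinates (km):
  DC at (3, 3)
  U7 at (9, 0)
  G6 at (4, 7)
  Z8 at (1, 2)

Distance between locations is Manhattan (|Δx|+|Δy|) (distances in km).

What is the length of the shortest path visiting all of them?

23 km — the minimum one-way total.

There are 3! = 6 possible orderings.
DC - U7 - G6 - Z8: 9+12+8 = 29
DC - U7 - Z8 - G6: 9+10+8 = 27
DC - G6 - U7 - Z8: 5+12+10 = 27
DC - G6 - Z8 - U7: 5+8+10 = 23
DC - Z8 - U7 - G6: 3+10+12 = 25
DC - Z8 - G6 - U7: 3+8+12 = 23
The minimum is 23.
One shortest path: DC → G6 → Z8 → U7.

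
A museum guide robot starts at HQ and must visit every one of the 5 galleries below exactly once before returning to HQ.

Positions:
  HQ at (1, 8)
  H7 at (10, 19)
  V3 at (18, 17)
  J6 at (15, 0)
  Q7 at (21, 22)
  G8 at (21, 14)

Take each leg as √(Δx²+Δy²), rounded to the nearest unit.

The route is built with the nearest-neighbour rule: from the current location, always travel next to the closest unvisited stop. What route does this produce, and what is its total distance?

HQ → [H7:14 / J6:16 / V3:19 / G8:21 / Q7:24] → H7 (14)
H7 → [V3:8 / Q7:11 / G8:12 / J6:20] → V3 (8)
V3 → [G8:4 / Q7:6 / J6:17] → G8 (4)
G8 → [Q7:8 / J6:15] → Q7 (8)
Q7 → [J6:23] → J6 (23)
Return J6→HQ: 16.
Total = 14 + 8 + 4 + 8 + 23 + 16 = 73.

Nearest-neighbour total = 73; route HQ → H7 → V3 → G8 → Q7 → J6 → HQ.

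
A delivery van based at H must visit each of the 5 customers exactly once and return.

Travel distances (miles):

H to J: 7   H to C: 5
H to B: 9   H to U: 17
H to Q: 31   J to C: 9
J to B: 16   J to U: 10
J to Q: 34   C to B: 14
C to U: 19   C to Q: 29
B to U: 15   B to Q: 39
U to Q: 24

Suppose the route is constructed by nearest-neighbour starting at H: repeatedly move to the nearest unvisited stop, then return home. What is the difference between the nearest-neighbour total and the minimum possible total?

From H: C=5, J=7, B=9, U=17, Q=31 → choose C (5).
From C: J=9, B=14, U=19, Q=29 → choose J (9).
From J: U=10, B=16, Q=34 → choose U (10).
From U: B=15, Q=24 → choose B (15).
From B: Q=39 → choose Q (39).
NN route H → C → J → U → B → Q → H costs 109.
Optimal: H → J → C → Q → U → B → H costs 93 (by enumerating all 60 distinct tours).
Excess = 109 − 93 = 16.

Excess over optimum: 16 miles.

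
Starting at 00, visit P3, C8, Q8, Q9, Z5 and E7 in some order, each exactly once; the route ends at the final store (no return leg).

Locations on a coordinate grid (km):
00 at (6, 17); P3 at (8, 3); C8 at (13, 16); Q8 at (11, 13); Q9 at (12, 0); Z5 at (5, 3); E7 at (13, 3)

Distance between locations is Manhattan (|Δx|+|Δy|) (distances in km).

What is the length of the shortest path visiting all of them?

Shortest open route: 39 km.

There are 6! = 720 possible orderings.
00 - P3 - C8 - Q8 - Q9 - Z5 - E7: 16+18+5+14+10+8 = 71
00 - P3 - C8 - Q8 - Q9 - E7 - Z5: 16+18+5+14+4+8 = 65
00 - P3 - C8 - Q8 - Z5 - Q9 - E7: 16+18+5+16+10+4 = 69
00 - P3 - C8 - Q8 - Z5 - E7 - Q9: 16+18+5+16+8+4 = 67
00 - P3 - C8 - Q8 - E7 - Q9 - Z5: 16+18+5+12+4+10 = 65
00 - P3 - C8 - Q8 - E7 - Z5 - Q9: 16+18+5+12+8+10 = 69
00 - P3 - C8 - Q9 - Q8 - Z5 - E7: 16+18+17+14+16+8 = 89
00 - P3 - C8 - Q9 - Q8 - E7 - Z5: 16+18+17+14+12+8 = 85
… (712 more)
00 - C8 - Q8 - Q9 - E7 - P3 - Z5: 8+5+14+4+5+3 = 39  ← best
The minimum is 39.
One shortest path: 00 → C8 → Q8 → Q9 → E7 → P3 → Z5.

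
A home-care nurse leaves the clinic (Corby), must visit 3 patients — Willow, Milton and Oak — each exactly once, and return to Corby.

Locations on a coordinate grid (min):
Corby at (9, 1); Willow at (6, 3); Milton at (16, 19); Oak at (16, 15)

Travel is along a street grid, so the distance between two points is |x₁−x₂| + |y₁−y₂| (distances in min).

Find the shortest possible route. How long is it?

There are 3 distinct closed tours to check (reversals are equivalent).
Corby → Willow → Milton → Oak → Corby: 5+26+4+21 = 56
Corby → Willow → Oak → Milton → Corby: 5+22+4+25 = 56
Corby → Milton → Willow → Oak → Corby: 25+26+22+21 = 94
The minimum is 56.
One optimal route: Corby → Willow → Milton → Oak → Corby (or its reverse).

Minimum total distance: 56 min.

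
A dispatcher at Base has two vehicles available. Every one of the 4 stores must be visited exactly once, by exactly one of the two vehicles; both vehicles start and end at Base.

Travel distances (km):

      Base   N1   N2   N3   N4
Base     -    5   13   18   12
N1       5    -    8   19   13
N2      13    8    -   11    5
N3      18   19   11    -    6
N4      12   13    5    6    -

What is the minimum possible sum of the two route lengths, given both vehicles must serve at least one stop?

There are 2^3 − 1 = 7 ways to divide the 4 stops into two non-empty groups. For each, the best each vehicle can do is its own shortest tour through its group:
  {N1} + {N2, N3, N4}: 10 + 42 = 52
  {N2} + {N1, N3, N4}: 26 + 42 = 68
  {N1, N2} + {N3, N4}: 26 + 36 = 62
  {N3} + {N1, N2, N4}: 36 + 30 = 66
  {N1, N3} + {N2, N4}: 42 + 30 = 72
  {N2, N3} + {N1, N4}: 42 + 30 = 72
  … (7 splits in total)
Best: vehicle 1 Base → N1 → Base = 10; vehicle 2 Base → N2 → N3 → N4 → Base = 42; combined 52.

Minimum combined distance: 52 km.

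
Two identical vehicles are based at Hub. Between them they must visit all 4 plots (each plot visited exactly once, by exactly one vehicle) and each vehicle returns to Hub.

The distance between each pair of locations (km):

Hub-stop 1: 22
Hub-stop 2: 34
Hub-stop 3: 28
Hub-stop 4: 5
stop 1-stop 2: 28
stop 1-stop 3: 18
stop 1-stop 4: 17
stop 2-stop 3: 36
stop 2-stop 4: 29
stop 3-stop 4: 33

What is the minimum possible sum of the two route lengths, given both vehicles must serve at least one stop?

Minimum combined distance: 118 km.

Try each way of splitting the stops between the two vehicles (each non-empty) and, for each split, find the best tour for each vehicle:
  {stop 1} + {stop 2, stop 3, stop 4}: 44 + 98 = 142
  {stop 2} + {stop 1, stop 3, stop 4}: 68 + 68 = 136
  {stop 1, stop 2} + {stop 3, stop 4}: 84 + 66 = 150
  {stop 3} + {stop 1, stop 2, stop 4}: 56 + 84 = 140
  {stop 1, stop 3} + {stop 2, stop 4}: 68 + 68 = 136
  {stop 2, stop 3} + {stop 1, stop 4}: 98 + 44 = 142
  … (7 splits in total)
  {stop 1, stop 2, stop 3} + {stop 4}: 108 + 10 = 118  ← best
Best: vehicle 1 Hub → stop 2 → stop 1 → stop 3 → Hub = 108; vehicle 2 Hub → stop 4 → Hub = 10; combined 118.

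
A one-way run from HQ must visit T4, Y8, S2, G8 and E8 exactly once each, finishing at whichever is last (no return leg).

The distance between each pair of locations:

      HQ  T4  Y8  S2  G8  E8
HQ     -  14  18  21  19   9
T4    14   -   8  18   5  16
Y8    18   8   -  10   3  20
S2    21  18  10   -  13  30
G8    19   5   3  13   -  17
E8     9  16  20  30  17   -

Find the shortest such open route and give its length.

There are 5! = 120 possible orderings.
HQ - T4 - Y8 - S2 - G8 - E8: 14+8+10+13+17 = 62
HQ - T4 - Y8 - S2 - E8 - G8: 14+8+10+30+17 = 79
HQ - T4 - Y8 - G8 - S2 - E8: 14+8+3+13+30 = 68
HQ - T4 - Y8 - G8 - E8 - S2: 14+8+3+17+30 = 72
HQ - T4 - Y8 - E8 - S2 - G8: 14+8+20+30+13 = 85
HQ - T4 - Y8 - E8 - G8 - S2: 14+8+20+17+13 = 72
HQ - T4 - S2 - Y8 - G8 - E8: 14+18+10+3+17 = 62
HQ - T4 - S2 - Y8 - E8 - G8: 14+18+10+20+17 = 79
HQ - T4 - S2 - G8 - Y8 - E8: 14+18+13+3+20 = 68
HQ - T4 - S2 - G8 - E8 - Y8: 14+18+13+17+20 = 82
HQ - T4 - S2 - E8 - Y8 - G8: 14+18+30+20+3 = 85
HQ - T4 - S2 - E8 - G8 - Y8: 14+18+30+17+3 = 82
HQ - T4 - G8 - Y8 - S2 - E8: 14+5+3+10+30 = 62
HQ - T4 - G8 - Y8 - E8 - S2: 14+5+3+20+30 = 72
… (106 more)
HQ - E8 - T4 - G8 - Y8 - S2: 9+16+5+3+10 = 43  ← best
The minimum is 43.
One shortest path: HQ → E8 → T4 → G8 → Y8 → S2.

Minimum one-way distance = 43.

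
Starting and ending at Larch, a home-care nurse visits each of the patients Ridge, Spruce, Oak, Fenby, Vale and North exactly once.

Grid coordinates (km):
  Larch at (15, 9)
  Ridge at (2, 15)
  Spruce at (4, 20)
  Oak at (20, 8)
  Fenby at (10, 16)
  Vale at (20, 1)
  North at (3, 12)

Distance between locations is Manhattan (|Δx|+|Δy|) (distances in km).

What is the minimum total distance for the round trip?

Minimum total distance: 74 km.

With 6 stops there are 6!/2 = 360 distinct round trips (a route and its reverse cost the same).
Larch-Ridge-Spruce-Oak-Fenby-Vale-North-Larch: 19+7+28+18+25+28+15 = 140
Larch-Ridge-Spruce-Oak-Fenby-North-Vale-Larch: 19+7+28+18+11+28+13 = 124
Larch-Ridge-Spruce-Oak-Vale-Fenby-North-Larch: 19+7+28+7+25+11+15 = 112
Larch-Ridge-Spruce-Oak-Vale-North-Fenby-Larch: 19+7+28+7+28+11+12 = 112
Larch-Ridge-Spruce-Oak-North-Fenby-Vale-Larch: 19+7+28+21+11+25+13 = 124
Larch-Ridge-Spruce-Oak-North-Vale-Fenby-Larch: 19+7+28+21+28+25+12 = 140
Larch-Ridge-Spruce-Fenby-Oak-Vale-North-Larch: 19+7+10+18+7+28+15 = 104
Larch-Ridge-Spruce-Fenby-Oak-North-Vale-Larch: 19+7+10+18+21+28+13 = 116
… (352 more)
Larch-Oak-Vale-Fenby-Spruce-Ridge-North-Larch: 6+7+25+10+7+4+15 = 74  ← best
The minimum is 74.
One optimal route: Larch → Oak → Vale → Fenby → Spruce → Ridge → North → Larch (or its reverse).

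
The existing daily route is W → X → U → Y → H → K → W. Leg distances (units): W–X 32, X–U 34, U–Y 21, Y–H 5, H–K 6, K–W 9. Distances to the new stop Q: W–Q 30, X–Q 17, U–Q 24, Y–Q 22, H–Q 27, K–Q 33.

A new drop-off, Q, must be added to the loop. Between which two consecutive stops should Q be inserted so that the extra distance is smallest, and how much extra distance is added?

Insertion cost between consecutive stops i–j is d(i,Q) + d(Q,j) − d(i,j):
  between W and X: 30 + 17 − 32 = 15
  between X and U: 17 + 24 − 34 = 7
  between U and Y: 24 + 22 − 21 = 25
  between Y and H: 22 + 27 − 5 = 44
  between H and K: 27 + 33 − 6 = 54
  between K and W: 33 + 30 − 9 = 54
Cheapest insertion is between X and U, adding 7.
New total = 107 + 7 = 114.

+7 — insert Q between X and U.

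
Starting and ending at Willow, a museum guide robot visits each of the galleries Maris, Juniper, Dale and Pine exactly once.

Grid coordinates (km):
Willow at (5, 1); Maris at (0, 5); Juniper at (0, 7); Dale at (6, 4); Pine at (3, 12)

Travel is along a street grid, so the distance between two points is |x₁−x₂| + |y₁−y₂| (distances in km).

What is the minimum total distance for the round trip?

Minimum total distance: 34 km.

With 4 stops there are 4!/2 = 12 distinct round trips (a route and its reverse cost the same).
Willow - Maris - Juniper - Dale - Pine - Willow: 9+2+9+11+13 = 44
Willow - Maris - Juniper - Pine - Dale - Willow: 9+2+8+11+4 = 34
Willow - Maris - Dale - Juniper - Pine - Willow: 9+7+9+8+13 = 46
Willow - Maris - Dale - Pine - Juniper - Willow: 9+7+11+8+11 = 46
Willow - Maris - Pine - Juniper - Dale - Willow: 9+10+8+9+4 = 40
Willow - Maris - Pine - Dale - Juniper - Willow: 9+10+11+9+11 = 50
Willow - Juniper - Maris - Dale - Pine - Willow: 11+2+7+11+13 = 44
Willow - Juniper - Maris - Pine - Dale - Willow: 11+2+10+11+4 = 38
Willow - Juniper - Dale - Maris - Pine - Willow: 11+9+7+10+13 = 50
Willow - Juniper - Pine - Maris - Dale - Willow: 11+8+10+7+4 = 40
Willow - Dale - Maris - Juniper - Pine - Willow: 4+7+2+8+13 = 34
Willow - Dale - Juniper - Maris - Pine - Willow: 4+9+2+10+13 = 38
The minimum is 34.
One optimal route: Willow → Maris → Juniper → Pine → Dale → Willow (or its reverse).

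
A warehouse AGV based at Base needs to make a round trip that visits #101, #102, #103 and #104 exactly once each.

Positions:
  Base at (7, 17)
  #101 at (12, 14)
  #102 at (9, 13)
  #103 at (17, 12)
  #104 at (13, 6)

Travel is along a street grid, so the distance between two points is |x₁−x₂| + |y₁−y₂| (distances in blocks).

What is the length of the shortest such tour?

42 blocks — the shortest possible round trip.

Base → #101 → #102 → #103 → #104 → Base: 8+4+9+10+17 = 48
Base → #101 → #102 → #104 → #103 → Base: 8+4+11+10+15 = 48
Base → #101 → #103 → #102 → #104 → Base: 8+7+9+11+17 = 52
Base → #101 → #103 → #104 → #102 → Base: 8+7+10+11+6 = 42
Base → #101 → #104 → #102 → #103 → Base: 8+9+11+9+15 = 52
Base → #101 → #104 → #103 → #102 → Base: 8+9+10+9+6 = 42
Base → #102 → #101 → #103 → #104 → Base: 6+4+7+10+17 = 44
Base → #102 → #101 → #104 → #103 → Base: 6+4+9+10+15 = 44
Base → #102 → #103 → #101 → #104 → Base: 6+9+7+9+17 = 48
Base → #102 → #104 → #101 → #103 → Base: 6+11+9+7+15 = 48
Base → #103 → #101 → #102 → #104 → Base: 15+7+4+11+17 = 54
Base → #103 → #102 → #101 → #104 → Base: 15+9+4+9+17 = 54
The minimum is 42.
One optimal route: Base → #101 → #103 → #104 → #102 → Base (or its reverse).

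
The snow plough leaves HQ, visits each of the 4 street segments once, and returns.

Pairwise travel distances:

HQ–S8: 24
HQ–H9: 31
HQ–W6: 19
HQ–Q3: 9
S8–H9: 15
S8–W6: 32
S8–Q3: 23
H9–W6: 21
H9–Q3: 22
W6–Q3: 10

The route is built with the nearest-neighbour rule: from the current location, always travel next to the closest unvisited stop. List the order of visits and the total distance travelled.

Total distance 79 via the nearest-neighbour route HQ → Q3 → W6 → H9 → S8 → HQ.

HQ → [Q3:9 / W6:19 / S8:24 / H9:31] → Q3 (9)
Q3 → [W6:10 / H9:22 / S8:23] → W6 (10)
W6 → [H9:21 / S8:32] → H9 (21)
H9 → [S8:15] → S8 (15)
Return S8→HQ: 24.
Total = 9 + 10 + 21 + 15 + 24 = 79.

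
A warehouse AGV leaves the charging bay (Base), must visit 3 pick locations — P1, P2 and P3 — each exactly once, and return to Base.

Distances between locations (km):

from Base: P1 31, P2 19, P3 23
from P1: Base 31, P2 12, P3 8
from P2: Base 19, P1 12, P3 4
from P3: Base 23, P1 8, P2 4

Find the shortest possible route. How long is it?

Minimum total distance: 62 km.

Base-P1-P2-P3-Base: 31+12+4+23 = 70
Base-P1-P3-P2-Base: 31+8+4+19 = 62
Base-P2-P1-P3-Base: 19+12+8+23 = 62
The minimum is 62.
One optimal route: Base → P1 → P3 → P2 → Base (or its reverse).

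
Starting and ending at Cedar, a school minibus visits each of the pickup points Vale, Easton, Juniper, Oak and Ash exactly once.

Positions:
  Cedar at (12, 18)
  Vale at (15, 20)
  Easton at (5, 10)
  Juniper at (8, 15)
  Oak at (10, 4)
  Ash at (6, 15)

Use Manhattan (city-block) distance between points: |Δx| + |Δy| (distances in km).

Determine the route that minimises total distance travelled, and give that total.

Cedar - Vale - Easton - Juniper - Oak - Ash - Cedar: 5+20+8+13+15+9 = 70
Cedar - Vale - Easton - Juniper - Ash - Oak - Cedar: 5+20+8+2+15+16 = 66
Cedar - Vale - Easton - Oak - Juniper - Ash - Cedar: 5+20+11+13+2+9 = 60
Cedar - Vale - Easton - Oak - Ash - Juniper - Cedar: 5+20+11+15+2+7 = 60
Cedar - Vale - Easton - Ash - Juniper - Oak - Cedar: 5+20+6+2+13+16 = 62
Cedar - Vale - Easton - Ash - Oak - Juniper - Cedar: 5+20+6+15+13+7 = 66
Cedar - Vale - Juniper - Easton - Oak - Ash - Cedar: 5+12+8+11+15+9 = 60
Cedar - Vale - Juniper - Easton - Ash - Oak - Cedar: 5+12+8+6+15+16 = 62
Cedar - Vale - Juniper - Oak - Easton - Ash - Cedar: 5+12+13+11+6+9 = 56
Cedar - Vale - Juniper - Oak - Ash - Easton - Cedar: 5+12+13+15+6+15 = 66
Cedar - Vale - Juniper - Ash - Easton - Oak - Cedar: 5+12+2+6+11+16 = 52
Cedar - Vale - Juniper - Ash - Oak - Easton - Cedar: 5+12+2+15+11+15 = 60
Cedar - Vale - Oak - Easton - Juniper - Ash - Cedar: 5+21+11+8+2+9 = 56
Cedar - Vale - Oak - Easton - Ash - Juniper - Cedar: 5+21+11+6+2+7 = 52
… (46 more)
The minimum is 52.
One optimal route: Cedar → Vale → Juniper → Ash → Easton → Oak → Cedar (or its reverse).

Shortest round trip = 52 km.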